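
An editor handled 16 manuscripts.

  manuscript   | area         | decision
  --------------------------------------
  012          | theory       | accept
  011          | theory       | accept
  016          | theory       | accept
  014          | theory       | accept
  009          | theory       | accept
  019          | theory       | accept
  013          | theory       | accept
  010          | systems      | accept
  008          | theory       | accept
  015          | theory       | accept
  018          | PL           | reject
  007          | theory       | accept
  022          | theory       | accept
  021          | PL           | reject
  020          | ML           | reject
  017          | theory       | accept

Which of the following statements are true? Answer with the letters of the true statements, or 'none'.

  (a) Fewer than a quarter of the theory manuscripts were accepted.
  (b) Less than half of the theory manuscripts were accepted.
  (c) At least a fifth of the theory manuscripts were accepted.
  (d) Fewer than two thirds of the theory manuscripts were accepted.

(c)

|A| = 12, |A ∩ B| = 12, |A ∖ B| = 0.
(a) |A ∩ B| / |A| < 1/4: fails.
(b) |A ∩ B| < |A ∖ B|: fails.
(c) |A ∩ B| / |A| ≥ 1/5: holds.
(d) |A ∩ B| / |A| < 2/3: fails.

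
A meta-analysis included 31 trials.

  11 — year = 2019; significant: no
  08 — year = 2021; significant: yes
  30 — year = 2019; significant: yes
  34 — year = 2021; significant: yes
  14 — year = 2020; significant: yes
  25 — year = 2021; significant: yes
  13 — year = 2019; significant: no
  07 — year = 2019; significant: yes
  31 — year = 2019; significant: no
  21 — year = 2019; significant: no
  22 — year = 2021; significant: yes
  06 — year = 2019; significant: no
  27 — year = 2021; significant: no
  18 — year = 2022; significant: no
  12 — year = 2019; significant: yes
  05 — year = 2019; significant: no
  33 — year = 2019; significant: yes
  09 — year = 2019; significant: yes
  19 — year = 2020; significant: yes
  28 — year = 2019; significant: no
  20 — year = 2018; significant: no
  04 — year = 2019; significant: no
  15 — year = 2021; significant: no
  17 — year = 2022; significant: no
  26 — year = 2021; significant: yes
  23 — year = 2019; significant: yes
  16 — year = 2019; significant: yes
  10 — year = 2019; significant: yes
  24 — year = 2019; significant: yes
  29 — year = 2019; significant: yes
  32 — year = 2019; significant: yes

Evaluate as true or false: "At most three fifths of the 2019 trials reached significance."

True

'At most three fifths of the 2019 trials reached significance' holds iff |A ∩ B| / |A| ≤ 3/5.
|A| = 19, |A ∩ B| = 11, |A ∖ B| = 8.
|A ∩ B|/|A| = 11/19, so the statement is true.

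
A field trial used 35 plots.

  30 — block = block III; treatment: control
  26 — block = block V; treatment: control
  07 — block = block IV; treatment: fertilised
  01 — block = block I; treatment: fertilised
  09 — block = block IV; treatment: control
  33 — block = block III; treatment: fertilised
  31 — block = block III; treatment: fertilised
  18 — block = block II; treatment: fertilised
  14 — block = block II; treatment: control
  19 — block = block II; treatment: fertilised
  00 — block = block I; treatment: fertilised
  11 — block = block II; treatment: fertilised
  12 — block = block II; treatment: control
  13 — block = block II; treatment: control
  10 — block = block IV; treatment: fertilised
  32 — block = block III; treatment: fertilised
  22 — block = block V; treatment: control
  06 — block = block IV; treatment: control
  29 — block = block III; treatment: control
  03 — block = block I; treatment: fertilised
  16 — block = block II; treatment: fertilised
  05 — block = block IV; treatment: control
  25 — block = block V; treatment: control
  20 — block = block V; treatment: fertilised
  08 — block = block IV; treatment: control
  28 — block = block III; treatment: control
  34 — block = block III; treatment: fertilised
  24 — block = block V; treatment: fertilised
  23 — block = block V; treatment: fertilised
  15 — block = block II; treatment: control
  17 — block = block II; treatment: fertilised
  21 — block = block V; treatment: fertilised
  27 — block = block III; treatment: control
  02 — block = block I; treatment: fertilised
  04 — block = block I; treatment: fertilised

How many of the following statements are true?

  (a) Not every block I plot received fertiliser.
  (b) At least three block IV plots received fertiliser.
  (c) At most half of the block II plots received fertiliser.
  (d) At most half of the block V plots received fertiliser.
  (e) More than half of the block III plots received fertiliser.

(a) block I: |A| = 5, |A ∩ B| = 5; needs A ⊄ B (|A ∖ B| ≥ 1) — false.
(b) block IV: |A| = 6, |A ∩ B| = 2; needs |A ∩ B| ≥ 3 — false.
(c) block II: |A| = 9, |A ∩ B| = 5; needs |A ∩ B| ≤ |A ∖ B| — false.
(d) block V: |A| = 7, |A ∩ B| = 4; needs |A ∩ B| ≤ |A ∖ B| — false.
(e) block III: |A| = 8, |A ∩ B| = 4; needs |A ∩ B| > |A ∖ B| — false.

0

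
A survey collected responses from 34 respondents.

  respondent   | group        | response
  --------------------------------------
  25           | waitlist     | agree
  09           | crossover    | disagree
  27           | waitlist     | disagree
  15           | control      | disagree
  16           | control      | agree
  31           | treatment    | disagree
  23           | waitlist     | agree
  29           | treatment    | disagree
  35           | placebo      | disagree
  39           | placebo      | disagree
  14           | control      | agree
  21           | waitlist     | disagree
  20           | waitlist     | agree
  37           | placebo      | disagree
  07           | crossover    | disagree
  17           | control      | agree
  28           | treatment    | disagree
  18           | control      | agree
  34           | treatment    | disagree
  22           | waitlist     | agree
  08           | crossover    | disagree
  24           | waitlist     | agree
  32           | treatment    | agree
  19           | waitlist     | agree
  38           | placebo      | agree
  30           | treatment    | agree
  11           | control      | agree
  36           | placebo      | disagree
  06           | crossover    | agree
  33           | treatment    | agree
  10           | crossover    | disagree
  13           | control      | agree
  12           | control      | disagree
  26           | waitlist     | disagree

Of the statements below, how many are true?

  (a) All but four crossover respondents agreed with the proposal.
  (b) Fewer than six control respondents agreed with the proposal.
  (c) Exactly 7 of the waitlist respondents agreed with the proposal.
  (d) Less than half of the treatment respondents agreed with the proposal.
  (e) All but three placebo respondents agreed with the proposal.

2

(a) crossover: |A| = 5, |A ∩ B| = 1; needs |A ∖ B| = 4 — true.
(b) control: |A| = 8, |A ∩ B| = 6; needs |A ∩ B| < 6 — false.
(c) waitlist: |A| = 9, |A ∩ B| = 6; needs |A ∩ B| = 7 — false.
(d) treatment: |A| = 7, |A ∩ B| = 3; needs |A ∩ B| < |A ∖ B| — true.
(e) placebo: |A| = 5, |A ∩ B| = 1; needs |A ∖ B| = 3 — false.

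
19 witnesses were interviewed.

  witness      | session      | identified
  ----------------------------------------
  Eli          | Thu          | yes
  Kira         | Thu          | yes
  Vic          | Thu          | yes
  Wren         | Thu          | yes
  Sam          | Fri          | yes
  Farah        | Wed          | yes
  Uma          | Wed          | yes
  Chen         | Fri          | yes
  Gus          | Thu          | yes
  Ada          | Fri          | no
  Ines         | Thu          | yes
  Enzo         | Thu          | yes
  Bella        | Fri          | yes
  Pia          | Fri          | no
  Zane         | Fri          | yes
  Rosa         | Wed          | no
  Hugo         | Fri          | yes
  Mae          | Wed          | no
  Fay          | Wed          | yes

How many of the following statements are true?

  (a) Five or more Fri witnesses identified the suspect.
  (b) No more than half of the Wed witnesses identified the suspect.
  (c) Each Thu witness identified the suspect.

2

(a) Fri: |A| = 7, |A ∩ B| = 5; needs |A ∩ B| ≥ 5 — true.
(b) Wed: |A| = 5, |A ∩ B| = 3; needs |A ∩ B| ≤ |A ∖ B| — false.
(c) Thu: |A| = 7, |A ∩ B| = 7; needs A ⊆ B, i.e. every element of A is in B (|A ∖ B| = 0) — true.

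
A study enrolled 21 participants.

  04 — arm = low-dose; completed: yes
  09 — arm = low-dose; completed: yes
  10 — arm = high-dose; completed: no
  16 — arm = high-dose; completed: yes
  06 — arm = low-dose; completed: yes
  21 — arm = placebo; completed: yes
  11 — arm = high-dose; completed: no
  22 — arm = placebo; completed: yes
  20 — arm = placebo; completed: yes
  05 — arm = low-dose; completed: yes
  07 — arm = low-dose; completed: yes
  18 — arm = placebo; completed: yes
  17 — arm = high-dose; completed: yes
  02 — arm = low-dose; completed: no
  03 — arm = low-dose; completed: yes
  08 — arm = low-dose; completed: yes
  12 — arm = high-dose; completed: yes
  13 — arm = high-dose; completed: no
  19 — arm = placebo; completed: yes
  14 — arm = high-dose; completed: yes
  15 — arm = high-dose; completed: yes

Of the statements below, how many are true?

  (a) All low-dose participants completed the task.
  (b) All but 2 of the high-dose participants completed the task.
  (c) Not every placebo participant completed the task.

(a) low-dose: |A| = 8, |A ∩ B| = 7; needs A ⊆ B, i.e. every element of A is in B (|A ∖ B| = 0) — false.
(b) high-dose: |A| = 8, |A ∩ B| = 5; needs |A ∖ B| = 2 — false.
(c) placebo: |A| = 5, |A ∩ B| = 5; needs A ⊄ B (|A ∖ B| ≥ 1) — false.

0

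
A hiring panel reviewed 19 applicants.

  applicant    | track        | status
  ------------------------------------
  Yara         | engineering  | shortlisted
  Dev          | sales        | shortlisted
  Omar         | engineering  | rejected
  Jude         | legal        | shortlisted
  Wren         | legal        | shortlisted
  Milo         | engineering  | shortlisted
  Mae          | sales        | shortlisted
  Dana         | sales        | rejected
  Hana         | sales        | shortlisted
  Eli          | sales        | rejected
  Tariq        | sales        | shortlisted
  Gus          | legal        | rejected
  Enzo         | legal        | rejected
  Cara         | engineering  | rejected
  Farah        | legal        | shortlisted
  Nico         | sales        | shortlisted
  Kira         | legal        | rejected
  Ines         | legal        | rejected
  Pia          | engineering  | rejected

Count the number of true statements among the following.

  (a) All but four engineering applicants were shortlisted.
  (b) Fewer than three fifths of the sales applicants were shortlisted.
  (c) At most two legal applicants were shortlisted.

(a) engineering: |A| = 5, |A ∩ B| = 2; needs |A ∖ B| = 4 — false.
(b) sales: |A| = 7, |A ∩ B| = 5; needs |A ∩ B| / |A| < 3/5 — false.
(c) legal: |A| = 7, |A ∩ B| = 3; needs |A ∩ B| ≤ 2 — false.

0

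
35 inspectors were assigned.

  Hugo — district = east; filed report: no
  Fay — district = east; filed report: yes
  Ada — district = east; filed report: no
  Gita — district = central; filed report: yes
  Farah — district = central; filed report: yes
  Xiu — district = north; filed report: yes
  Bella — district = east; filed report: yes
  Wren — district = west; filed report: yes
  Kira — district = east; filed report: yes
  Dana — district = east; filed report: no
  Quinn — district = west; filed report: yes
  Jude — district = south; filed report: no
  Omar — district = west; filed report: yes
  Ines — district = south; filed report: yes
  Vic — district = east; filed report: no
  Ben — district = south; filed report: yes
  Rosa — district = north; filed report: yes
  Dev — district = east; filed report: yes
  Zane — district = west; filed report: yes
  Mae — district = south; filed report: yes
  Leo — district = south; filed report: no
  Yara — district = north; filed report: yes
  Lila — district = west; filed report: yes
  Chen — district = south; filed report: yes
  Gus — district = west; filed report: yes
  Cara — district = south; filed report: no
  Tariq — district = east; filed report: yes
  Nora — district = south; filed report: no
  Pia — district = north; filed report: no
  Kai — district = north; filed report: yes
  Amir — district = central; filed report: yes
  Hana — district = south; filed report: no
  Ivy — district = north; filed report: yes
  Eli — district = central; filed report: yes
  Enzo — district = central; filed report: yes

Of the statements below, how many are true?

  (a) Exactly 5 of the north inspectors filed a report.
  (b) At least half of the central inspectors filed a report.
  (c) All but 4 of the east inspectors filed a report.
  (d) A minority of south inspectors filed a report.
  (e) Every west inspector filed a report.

5

(a) north: |A| = 6, |A ∩ B| = 5; needs |A ∩ B| = 5 — true.
(b) central: |A| = 5, |A ∩ B| = 5; needs |A ∩ B| ≥ |A ∖ B| — true.
(c) east: |A| = 9, |A ∩ B| = 5; needs |A ∖ B| = 4 — true.
(d) south: |A| = 9, |A ∩ B| = 4; needs |A ∩ B| < |A ∖ B| — true.
(e) west: |A| = 6, |A ∩ B| = 6; needs A ⊆ B, i.e. every element of A is in B (|A ∖ B| = 0) — true.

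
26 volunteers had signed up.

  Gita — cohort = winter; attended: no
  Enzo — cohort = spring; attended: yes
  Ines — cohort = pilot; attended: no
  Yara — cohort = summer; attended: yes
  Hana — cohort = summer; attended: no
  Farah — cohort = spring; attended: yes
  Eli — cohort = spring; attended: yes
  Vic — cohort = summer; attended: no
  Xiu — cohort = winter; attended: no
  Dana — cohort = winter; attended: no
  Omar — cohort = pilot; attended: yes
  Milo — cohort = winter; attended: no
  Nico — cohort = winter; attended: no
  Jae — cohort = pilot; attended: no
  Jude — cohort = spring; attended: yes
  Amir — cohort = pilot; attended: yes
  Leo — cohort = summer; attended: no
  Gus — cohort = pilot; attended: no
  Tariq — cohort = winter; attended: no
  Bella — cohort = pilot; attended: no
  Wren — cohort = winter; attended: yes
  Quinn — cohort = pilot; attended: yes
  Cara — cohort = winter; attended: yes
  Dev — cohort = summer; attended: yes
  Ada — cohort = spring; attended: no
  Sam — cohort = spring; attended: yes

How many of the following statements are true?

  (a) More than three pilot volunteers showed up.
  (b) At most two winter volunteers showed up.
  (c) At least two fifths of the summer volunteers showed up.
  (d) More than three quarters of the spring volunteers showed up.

3

(a) pilot: |A| = 7, |A ∩ B| = 3; needs |A ∩ B| > 3 — false.
(b) winter: |A| = 8, |A ∩ B| = 2; needs |A ∩ B| ≤ 2 — true.
(c) summer: |A| = 5, |A ∩ B| = 2; needs |A ∩ B| / |A| ≥ 2/5 — true.
(d) spring: |A| = 6, |A ∩ B| = 5; needs |A ∩ B| / |A| > 3/4 — true.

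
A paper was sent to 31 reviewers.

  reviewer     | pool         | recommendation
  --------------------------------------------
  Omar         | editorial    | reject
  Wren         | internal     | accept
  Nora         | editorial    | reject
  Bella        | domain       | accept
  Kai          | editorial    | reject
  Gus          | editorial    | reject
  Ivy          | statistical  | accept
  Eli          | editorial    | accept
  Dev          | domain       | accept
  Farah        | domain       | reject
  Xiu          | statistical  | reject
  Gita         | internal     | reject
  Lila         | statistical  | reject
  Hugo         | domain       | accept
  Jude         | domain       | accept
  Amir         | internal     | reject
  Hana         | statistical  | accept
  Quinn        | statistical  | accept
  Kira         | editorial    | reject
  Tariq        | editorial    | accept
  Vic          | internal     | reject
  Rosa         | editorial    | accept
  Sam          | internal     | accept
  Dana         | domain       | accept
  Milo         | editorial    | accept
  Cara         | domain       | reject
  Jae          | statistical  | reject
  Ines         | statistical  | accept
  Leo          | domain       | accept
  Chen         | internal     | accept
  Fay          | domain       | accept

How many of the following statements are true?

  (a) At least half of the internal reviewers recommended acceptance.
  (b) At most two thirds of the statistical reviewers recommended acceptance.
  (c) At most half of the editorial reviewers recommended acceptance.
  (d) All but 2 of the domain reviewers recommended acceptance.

(a) internal: |A| = 6, |A ∩ B| = 3; needs |A ∩ B| ≥ |A ∖ B| — true.
(b) statistical: |A| = 7, |A ∩ B| = 4; needs |A ∩ B| / |A| ≤ 2/3 — true.
(c) editorial: |A| = 9, |A ∩ B| = 4; needs |A ∩ B| ≤ |A ∖ B| — true.
(d) domain: |A| = 9, |A ∩ B| = 7; needs |A ∖ B| = 2 — true.

4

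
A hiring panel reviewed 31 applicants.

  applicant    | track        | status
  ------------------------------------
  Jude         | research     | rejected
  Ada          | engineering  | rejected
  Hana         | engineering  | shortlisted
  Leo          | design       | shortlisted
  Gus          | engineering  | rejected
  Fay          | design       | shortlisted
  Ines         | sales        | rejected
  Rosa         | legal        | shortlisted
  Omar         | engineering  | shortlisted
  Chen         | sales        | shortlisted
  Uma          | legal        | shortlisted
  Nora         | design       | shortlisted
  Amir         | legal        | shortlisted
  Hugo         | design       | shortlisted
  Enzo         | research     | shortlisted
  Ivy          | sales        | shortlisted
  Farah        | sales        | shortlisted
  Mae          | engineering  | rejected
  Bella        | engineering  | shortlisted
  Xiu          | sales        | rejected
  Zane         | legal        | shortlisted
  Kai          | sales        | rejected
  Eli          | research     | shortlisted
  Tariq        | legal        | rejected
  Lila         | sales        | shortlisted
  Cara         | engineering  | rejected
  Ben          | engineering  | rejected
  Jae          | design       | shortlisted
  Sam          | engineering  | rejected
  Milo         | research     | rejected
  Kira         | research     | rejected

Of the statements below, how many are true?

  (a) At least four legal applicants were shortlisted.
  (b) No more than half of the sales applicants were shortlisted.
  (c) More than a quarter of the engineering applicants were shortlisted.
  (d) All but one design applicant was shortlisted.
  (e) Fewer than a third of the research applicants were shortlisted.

(a) legal: |A| = 5, |A ∩ B| = 4; needs |A ∩ B| ≥ 4 — true.
(b) sales: |A| = 7, |A ∩ B| = 4; needs |A ∩ B| ≤ |A ∖ B| — false.
(c) engineering: |A| = 9, |A ∩ B| = 3; needs |A ∩ B| / |A| > 1/4 — true.
(d) design: |A| = 5, |A ∩ B| = 5; needs |A ∖ B| = 1 — false.
(e) research: |A| = 5, |A ∩ B| = 2; needs |A ∩ B| / |A| < 1/3 — false.

2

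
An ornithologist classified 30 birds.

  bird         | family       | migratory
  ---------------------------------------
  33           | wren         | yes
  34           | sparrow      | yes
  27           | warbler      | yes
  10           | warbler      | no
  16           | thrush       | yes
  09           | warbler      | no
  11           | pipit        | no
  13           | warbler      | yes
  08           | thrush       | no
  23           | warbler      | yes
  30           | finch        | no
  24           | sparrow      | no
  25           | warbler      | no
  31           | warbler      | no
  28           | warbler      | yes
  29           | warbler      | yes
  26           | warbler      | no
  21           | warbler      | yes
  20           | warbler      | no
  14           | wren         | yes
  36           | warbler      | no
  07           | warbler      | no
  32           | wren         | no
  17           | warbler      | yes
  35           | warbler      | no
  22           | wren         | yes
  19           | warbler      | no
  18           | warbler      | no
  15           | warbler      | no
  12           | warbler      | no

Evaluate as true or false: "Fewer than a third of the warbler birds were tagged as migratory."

False

'Fewer than a third of the warbler birds were tagged as migratory' holds iff |A ∩ B| / |A| < 1/3.
|A| = 20, |A ∩ B| = 7, |A ∖ B| = 13.
|A ∩ B|/|A| = 7/20, so the statement is false.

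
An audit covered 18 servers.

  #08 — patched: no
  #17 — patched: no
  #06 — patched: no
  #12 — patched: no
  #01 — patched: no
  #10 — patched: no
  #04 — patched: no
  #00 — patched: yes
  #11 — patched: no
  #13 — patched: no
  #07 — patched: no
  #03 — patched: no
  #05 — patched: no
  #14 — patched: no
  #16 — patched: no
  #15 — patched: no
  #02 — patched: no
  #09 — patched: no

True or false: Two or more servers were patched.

The determiner here denotes the relation: |A ∩ B| ≥ 2.
|A| = 18, |A ∩ B| = 1, |A ∖ B| = 17.
|A ∩ B| = 1, so the statement is false.

False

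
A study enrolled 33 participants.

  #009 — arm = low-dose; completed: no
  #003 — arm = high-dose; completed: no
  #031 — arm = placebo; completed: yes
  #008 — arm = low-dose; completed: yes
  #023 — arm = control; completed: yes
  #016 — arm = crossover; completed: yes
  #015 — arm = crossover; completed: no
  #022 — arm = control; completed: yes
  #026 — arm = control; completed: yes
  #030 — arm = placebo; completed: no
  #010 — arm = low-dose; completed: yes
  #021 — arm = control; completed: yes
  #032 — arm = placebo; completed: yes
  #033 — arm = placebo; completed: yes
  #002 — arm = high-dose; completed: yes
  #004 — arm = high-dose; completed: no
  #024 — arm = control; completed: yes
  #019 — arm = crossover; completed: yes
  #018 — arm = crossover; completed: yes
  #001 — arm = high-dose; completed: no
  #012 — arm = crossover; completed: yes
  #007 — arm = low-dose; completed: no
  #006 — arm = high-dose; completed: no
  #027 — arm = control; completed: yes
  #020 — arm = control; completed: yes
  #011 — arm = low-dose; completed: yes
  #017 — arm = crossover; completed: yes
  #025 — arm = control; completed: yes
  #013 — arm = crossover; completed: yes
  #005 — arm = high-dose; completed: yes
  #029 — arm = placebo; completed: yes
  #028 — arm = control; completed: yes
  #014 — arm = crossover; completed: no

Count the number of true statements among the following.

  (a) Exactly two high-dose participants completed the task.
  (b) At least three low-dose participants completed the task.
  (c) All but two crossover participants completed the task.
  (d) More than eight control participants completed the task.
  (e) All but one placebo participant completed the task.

(a) high-dose: |A| = 6, |A ∩ B| = 2; needs |A ∩ B| = 2 — true.
(b) low-dose: |A| = 5, |A ∩ B| = 3; needs |A ∩ B| ≥ 3 — true.
(c) crossover: |A| = 8, |A ∩ B| = 6; needs |A ∖ B| = 2 — true.
(d) control: |A| = 9, |A ∩ B| = 9; needs |A ∩ B| > 8 — true.
(e) placebo: |A| = 5, |A ∩ B| = 4; needs |A ∖ B| = 1 — true.

5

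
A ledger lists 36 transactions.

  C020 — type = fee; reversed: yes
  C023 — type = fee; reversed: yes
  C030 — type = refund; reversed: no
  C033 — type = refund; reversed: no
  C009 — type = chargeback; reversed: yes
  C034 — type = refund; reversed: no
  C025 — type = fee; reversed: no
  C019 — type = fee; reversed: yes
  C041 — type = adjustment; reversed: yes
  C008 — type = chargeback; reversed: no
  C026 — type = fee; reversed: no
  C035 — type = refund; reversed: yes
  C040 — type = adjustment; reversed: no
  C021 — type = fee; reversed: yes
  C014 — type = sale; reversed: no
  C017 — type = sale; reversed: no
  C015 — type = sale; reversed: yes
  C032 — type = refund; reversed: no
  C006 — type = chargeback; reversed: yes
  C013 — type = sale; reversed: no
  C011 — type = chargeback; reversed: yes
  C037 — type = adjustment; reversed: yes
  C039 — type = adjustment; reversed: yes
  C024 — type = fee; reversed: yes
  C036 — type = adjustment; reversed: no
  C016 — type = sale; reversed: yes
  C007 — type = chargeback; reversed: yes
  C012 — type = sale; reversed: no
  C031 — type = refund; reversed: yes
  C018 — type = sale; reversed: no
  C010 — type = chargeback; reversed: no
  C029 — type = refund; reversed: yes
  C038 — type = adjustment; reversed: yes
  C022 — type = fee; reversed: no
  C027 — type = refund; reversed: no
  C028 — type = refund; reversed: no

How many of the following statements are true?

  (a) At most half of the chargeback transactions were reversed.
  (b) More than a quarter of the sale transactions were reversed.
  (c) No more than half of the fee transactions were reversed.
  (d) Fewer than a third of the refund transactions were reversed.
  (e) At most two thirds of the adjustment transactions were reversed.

(a) chargeback: |A| = 6, |A ∩ B| = 4; needs |A ∩ B| ≤ |A ∖ B| — false.
(b) sale: |A| = 7, |A ∩ B| = 2; needs |A ∩ B| / |A| > 1/4 — true.
(c) fee: |A| = 8, |A ∩ B| = 5; needs |A ∩ B| ≤ |A ∖ B| — false.
(d) refund: |A| = 9, |A ∩ B| = 3; needs |A ∩ B| / |A| < 1/3 — false.
(e) adjustment: |A| = 6, |A ∩ B| = 4; needs |A ∩ B| / |A| ≤ 2/3 — true.

2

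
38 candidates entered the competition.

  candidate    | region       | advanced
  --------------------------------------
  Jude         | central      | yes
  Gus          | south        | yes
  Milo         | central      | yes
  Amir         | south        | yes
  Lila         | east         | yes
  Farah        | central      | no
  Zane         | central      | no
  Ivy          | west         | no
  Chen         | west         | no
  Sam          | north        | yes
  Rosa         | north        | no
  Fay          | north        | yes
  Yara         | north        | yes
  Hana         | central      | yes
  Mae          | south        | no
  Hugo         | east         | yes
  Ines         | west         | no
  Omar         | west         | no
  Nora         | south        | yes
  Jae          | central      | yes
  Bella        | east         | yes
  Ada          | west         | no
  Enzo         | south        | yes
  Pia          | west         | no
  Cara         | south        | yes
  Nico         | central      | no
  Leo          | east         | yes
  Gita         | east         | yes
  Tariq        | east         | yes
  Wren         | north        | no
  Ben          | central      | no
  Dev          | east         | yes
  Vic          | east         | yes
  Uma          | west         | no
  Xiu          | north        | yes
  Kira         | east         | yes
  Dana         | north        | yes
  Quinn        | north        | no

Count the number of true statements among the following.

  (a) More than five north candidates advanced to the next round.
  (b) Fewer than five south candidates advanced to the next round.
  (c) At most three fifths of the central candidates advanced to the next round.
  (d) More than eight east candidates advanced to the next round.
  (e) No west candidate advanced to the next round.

3

(a) north: |A| = 8, |A ∩ B| = 5; needs |A ∩ B| > 5 — false.
(b) south: |A| = 6, |A ∩ B| = 5; needs |A ∩ B| < 5 — false.
(c) central: |A| = 8, |A ∩ B| = 4; needs |A ∩ B| / |A| ≤ 3/5 — true.
(d) east: |A| = 9, |A ∩ B| = 9; needs |A ∩ B| > 8 — true.
(e) west: |A| = 7, |A ∩ B| = 0; needs A ∩ B = ∅ (|A ∩ B| = 0) — true.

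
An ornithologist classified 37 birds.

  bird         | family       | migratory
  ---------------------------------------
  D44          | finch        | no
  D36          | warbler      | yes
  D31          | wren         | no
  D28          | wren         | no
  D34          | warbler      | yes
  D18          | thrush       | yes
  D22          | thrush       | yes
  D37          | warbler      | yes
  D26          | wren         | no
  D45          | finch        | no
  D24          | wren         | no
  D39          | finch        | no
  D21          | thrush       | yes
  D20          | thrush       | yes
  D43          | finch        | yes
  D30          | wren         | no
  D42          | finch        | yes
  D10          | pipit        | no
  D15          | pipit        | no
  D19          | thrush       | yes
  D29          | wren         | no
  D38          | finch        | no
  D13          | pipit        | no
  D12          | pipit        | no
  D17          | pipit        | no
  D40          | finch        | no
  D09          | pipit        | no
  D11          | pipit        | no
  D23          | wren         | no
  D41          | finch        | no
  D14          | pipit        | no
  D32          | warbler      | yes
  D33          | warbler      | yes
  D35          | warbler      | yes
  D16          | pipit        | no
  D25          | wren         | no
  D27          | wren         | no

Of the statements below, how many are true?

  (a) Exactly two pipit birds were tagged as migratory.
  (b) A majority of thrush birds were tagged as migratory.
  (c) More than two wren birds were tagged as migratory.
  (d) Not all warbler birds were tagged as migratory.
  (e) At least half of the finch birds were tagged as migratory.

(a) pipit: |A| = 9, |A ∩ B| = 0; needs |A ∩ B| = 2 — false.
(b) thrush: |A| = 5, |A ∩ B| = 5; needs |A ∩ B| > |A ∖ B| — true.
(c) wren: |A| = 9, |A ∩ B| = 0; needs |A ∩ B| > 2 — false.
(d) warbler: |A| = 6, |A ∩ B| = 6; needs A ⊄ B (|A ∖ B| ≥ 1) — false.
(e) finch: |A| = 8, |A ∩ B| = 2; needs |A ∩ B| ≥ |A ∖ B| — false.

1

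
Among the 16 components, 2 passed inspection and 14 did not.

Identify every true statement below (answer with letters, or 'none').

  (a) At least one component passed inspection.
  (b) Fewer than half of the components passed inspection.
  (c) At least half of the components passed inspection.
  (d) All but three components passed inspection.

|A| = 16, |A ∩ B| = 2, |A ∖ B| = 14.
(a) A ∩ B ≠ ∅ (|A ∩ B| ≥ 1): holds.
(b) |A ∩ B| < |A ∖ B|: holds.
(c) |A ∩ B| ≥ |A ∖ B|: fails.
(d) |A ∖ B| = 3: fails.

(a), (b)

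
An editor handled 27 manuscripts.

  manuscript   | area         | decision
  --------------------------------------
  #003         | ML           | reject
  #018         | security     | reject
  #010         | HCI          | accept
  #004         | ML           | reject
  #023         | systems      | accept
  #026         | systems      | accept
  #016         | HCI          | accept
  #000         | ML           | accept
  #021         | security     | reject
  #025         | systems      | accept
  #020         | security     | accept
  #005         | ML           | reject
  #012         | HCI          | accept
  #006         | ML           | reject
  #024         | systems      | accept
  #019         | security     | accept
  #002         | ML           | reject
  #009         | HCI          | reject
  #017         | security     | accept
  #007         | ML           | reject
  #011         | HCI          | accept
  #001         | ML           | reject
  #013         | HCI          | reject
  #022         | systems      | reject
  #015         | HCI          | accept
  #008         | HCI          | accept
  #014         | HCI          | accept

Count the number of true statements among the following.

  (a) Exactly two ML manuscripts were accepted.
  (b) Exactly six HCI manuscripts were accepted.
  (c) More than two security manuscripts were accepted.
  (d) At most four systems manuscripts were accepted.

2

(a) ML: |A| = 8, |A ∩ B| = 1; needs |A ∩ B| = 2 — false.
(b) HCI: |A| = 9, |A ∩ B| = 7; needs |A ∩ B| = 6 — false.
(c) security: |A| = 5, |A ∩ B| = 3; needs |A ∩ B| > 2 — true.
(d) systems: |A| = 5, |A ∩ B| = 4; needs |A ∩ B| ≤ 4 — true.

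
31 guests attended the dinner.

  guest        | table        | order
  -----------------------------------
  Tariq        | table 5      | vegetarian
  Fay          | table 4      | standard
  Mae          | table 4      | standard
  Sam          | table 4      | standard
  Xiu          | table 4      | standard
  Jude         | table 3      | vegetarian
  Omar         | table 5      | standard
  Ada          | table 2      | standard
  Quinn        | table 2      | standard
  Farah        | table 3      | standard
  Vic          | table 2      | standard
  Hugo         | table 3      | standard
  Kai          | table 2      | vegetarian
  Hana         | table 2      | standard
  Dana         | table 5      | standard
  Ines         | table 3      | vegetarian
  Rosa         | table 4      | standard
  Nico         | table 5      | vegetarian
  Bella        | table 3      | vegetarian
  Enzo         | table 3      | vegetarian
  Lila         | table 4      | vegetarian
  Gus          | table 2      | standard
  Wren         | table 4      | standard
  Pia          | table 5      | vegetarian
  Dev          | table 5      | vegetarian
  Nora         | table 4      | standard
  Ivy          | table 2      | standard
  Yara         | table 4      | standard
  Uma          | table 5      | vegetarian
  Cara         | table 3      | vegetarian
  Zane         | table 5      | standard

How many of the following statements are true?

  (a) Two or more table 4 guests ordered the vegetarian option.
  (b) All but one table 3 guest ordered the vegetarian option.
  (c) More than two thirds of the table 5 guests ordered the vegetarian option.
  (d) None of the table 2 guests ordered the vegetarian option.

0

(a) table 4: |A| = 9, |A ∩ B| = 1; needs |A ∩ B| ≥ 2 — false.
(b) table 3: |A| = 7, |A ∩ B| = 5; needs |A ∖ B| = 1 — false.
(c) table 5: |A| = 8, |A ∩ B| = 5; needs |A ∩ B| / |A| > 2/3 — false.
(d) table 2: |A| = 7, |A ∩ B| = 1; needs A ∩ B = ∅ (|A ∩ B| = 0) — false.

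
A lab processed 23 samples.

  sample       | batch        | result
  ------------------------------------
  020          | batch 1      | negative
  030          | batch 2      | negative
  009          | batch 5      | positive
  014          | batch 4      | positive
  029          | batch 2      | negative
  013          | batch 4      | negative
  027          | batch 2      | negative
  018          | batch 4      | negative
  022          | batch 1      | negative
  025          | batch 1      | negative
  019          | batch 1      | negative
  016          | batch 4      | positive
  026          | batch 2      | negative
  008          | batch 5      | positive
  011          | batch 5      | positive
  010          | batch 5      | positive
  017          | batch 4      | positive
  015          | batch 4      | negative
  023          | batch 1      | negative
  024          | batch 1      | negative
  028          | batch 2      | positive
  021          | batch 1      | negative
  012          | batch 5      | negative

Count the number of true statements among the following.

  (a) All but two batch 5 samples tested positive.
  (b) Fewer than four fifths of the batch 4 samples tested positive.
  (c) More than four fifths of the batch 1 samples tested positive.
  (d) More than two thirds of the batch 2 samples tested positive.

(a) batch 5: |A| = 5, |A ∩ B| = 4; needs |A ∖ B| = 2 — false.
(b) batch 4: |A| = 6, |A ∩ B| = 3; needs |A ∩ B| / |A| < 4/5 — true.
(c) batch 1: |A| = 7, |A ∩ B| = 0; needs |A ∩ B| / |A| > 4/5 — false.
(d) batch 2: |A| = 5, |A ∩ B| = 1; needs |A ∩ B| / |A| > 2/3 — false.

1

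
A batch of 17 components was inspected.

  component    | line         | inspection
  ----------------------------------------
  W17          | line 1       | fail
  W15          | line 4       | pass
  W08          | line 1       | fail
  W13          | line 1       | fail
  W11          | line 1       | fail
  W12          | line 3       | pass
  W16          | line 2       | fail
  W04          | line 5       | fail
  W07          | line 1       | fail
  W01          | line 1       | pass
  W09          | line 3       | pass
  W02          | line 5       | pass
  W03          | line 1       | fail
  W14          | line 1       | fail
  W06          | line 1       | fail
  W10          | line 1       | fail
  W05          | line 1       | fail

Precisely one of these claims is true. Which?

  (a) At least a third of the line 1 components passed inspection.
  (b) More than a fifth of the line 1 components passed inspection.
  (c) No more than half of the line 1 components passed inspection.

(c)

|A| = 11, |A ∩ B| = 1, |A ∖ B| = 10.
(a) requires |A ∩ B| / |A| ≥ 1/3: false.
(b) requires |A ∩ B| / |A| > 1/5: false.
(c) requires |A ∩ B| ≤ |A ∖ B|: true.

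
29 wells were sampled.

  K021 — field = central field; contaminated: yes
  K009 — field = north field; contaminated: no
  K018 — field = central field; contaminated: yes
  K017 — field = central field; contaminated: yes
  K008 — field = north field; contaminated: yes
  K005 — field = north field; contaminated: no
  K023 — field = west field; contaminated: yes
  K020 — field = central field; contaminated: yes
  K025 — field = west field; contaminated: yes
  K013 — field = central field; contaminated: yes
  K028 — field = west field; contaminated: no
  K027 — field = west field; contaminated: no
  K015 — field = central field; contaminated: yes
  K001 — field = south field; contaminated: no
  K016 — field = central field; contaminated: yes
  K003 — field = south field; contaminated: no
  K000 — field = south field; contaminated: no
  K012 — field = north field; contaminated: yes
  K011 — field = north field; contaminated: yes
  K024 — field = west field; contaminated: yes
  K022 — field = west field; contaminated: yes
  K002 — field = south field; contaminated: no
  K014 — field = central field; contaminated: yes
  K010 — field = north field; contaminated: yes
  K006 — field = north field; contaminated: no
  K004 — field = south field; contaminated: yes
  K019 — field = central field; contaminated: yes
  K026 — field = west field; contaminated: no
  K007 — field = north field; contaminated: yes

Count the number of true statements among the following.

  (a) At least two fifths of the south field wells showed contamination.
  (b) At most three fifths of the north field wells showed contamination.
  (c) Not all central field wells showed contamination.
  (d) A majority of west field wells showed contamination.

1

(a) south field: |A| = 5, |A ∩ B| = 1; needs |A ∩ B| / |A| ≥ 2/5 — false.
(b) north field: |A| = 8, |A ∩ B| = 5; needs |A ∩ B| / |A| ≤ 3/5 — false.
(c) central field: |A| = 9, |A ∩ B| = 9; needs A ⊄ B (|A ∖ B| ≥ 1) — false.
(d) west field: |A| = 7, |A ∩ B| = 4; needs |A ∩ B| > |A ∖ B| — true.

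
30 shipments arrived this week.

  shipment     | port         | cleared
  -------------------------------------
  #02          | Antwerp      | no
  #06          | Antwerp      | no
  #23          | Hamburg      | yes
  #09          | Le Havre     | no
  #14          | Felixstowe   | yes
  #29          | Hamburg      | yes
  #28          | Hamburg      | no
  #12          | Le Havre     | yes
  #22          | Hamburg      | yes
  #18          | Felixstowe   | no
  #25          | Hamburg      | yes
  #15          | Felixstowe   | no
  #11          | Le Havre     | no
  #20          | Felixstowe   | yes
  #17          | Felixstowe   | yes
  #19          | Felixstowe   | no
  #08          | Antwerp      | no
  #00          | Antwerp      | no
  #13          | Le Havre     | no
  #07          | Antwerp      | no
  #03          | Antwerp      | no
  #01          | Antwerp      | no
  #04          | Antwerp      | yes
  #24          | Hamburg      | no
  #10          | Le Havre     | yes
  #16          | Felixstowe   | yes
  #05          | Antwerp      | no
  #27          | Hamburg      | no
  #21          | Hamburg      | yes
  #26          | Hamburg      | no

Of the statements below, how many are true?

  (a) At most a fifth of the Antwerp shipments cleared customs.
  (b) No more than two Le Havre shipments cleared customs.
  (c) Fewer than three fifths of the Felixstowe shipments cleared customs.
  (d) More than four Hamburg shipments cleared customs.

4

(a) Antwerp: |A| = 9, |A ∩ B| = 1; needs |A ∩ B| / |A| ≤ 1/5 — true.
(b) Le Havre: |A| = 5, |A ∩ B| = 2; needs |A ∩ B| ≤ 2 — true.
(c) Felixstowe: |A| = 7, |A ∩ B| = 4; needs |A ∩ B| / |A| < 3/5 — true.
(d) Hamburg: |A| = 9, |A ∩ B| = 5; needs |A ∩ B| > 4 — true.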